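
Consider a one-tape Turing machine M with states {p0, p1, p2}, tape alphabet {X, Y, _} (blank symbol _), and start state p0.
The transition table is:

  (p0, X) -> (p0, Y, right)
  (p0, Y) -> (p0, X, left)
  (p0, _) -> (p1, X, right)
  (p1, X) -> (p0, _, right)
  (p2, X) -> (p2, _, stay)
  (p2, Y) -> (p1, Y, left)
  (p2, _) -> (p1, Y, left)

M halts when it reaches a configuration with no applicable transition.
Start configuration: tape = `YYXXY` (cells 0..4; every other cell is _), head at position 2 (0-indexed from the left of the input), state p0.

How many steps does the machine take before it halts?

state=p0 head=2 tape=_YY[X]XY__   (p0,X)→(p0,Y,right)
state=p0 head=3 tape=_YYY[X]Y__   (p0,X)→(p0,Y,right)
state=p0 head=4 tape=_YYYY[Y]__   (p0,Y)→(p0,X,left)
state=p0 head=3 tape=_YYY[Y]X__   (p0,Y)→(p0,X,left)
state=p0 head=2 tape=_YY[Y]XX__   (p0,Y)→(p0,X,left)
state=p0 head=1 tape=_Y[Y]XXX__   (p0,Y)→(p0,X,left)
state=p0 head=0 tape=_[Y]XXXX__   (p0,Y)→(p0,X,left)
state=p0 head=-1 tape=[_]XXXXX__   (p0,_)→(p1,X,right)
state=p1 head=0 tape=X[X]XXXX__   (p1,X)→(p0,_,right)
state=p0 head=1 tape=X_[X]XXX__   (p0,X)→(p0,Y,right)
state=p0 head=2 tape=X_Y[X]XX__   (p0,X)→(p0,Y,right)
state=p0 head=3 tape=X_YY[X]X__   (p0,X)→(p0,Y,right)
state=p0 head=4 tape=X_YYY[X]__   (p0,X)→(p0,Y,right)
state=p0 head=5 tape=X_YYYY[_]_   (p0,_)→(p1,X,right)
state=p1 head=6 tape=X_YYYYX[_]
M halts after 14 transitions.

14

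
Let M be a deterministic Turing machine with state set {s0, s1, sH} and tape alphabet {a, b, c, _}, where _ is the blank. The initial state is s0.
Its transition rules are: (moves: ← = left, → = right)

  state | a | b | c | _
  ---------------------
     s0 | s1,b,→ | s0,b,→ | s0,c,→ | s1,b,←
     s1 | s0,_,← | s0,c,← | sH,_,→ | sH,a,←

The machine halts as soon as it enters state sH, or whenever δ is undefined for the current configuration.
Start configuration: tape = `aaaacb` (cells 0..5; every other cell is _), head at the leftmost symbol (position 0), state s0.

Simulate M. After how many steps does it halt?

7

state=s0 head=0 tape=___[a]aaacb   (s0,a)→(s1,b,→)
state=s1 head=1 tape=___b[a]aacb   (s1,a)→(s0,_,←)
state=s0 head=0 tape=___[b]_aacb   (s0,b)→(s0,b,→)
state=s0 head=1 tape=___b[_]aacb   (s0,_)→(s1,b,←)
state=s1 head=0 tape=___[b]baacb   (s1,b)→(s0,c,←)
state=s0 head=-1 tape=__[_]cbaacb   (s0,_)→(s1,b,←)
state=s1 head=-2 tape=_[_]bcbaacb   (s1,_)→(sH,a,←)
state=sH head=-3 tape=[_]abcbaacb
M halts after 7 transitions.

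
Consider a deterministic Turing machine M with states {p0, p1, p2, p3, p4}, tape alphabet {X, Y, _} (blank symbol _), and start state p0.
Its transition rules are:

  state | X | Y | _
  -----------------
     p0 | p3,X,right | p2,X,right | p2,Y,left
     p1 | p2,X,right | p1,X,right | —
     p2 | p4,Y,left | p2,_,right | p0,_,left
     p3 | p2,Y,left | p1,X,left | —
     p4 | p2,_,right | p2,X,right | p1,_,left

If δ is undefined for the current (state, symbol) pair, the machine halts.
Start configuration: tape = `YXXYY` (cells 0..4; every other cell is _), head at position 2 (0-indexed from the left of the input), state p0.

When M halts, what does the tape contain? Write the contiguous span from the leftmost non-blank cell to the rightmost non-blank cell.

X_Y_Y

state=p0 head=2 tape=YX[X]YY_   (p0,X)→(p3,X,right)
state=p3 head=3 tape=YXX[Y]Y_   (p3,Y)→(p1,X,left)
state=p1 head=2 tape=YX[X]XY_   (p1,X)→(p2,X,right)
state=p2 head=3 tape=YXX[X]Y_   (p2,X)→(p4,Y,left)
state=p4 head=2 tape=YX[X]YY_   (p4,X)→(p2,_,right)
state=p2 head=3 tape=YX_[Y]Y_   (p2,Y)→(p2,_,right)
state=p2 head=4 tape=YX__[Y]_   (p2,Y)→(p2,_,right)
state=p2 head=5 tape=YX___[_]   (p2,_)→(p0,_,left)
state=p0 head=4 tape=YX__[_]_   (p0,_)→(p2,Y,left)
state=p2 head=3 tape=YX_[_]Y_   (p2,_)→(p0,_,left)
state=p0 head=2 tape=YX[_]_Y_   (p0,_)→(p2,Y,left)
state=p2 head=1 tape=Y[X]Y_Y_   (p2,X)→(p4,Y,left)
state=p4 head=0 tape=[Y]YY_Y_   (p4,Y)→(p2,X,right)
state=p2 head=1 tape=X[Y]Y_Y_   (p2,Y)→(p2,_,right)
state=p2 head=2 tape=X_[Y]_Y_   (p2,Y)→(p2,_,right)
state=p2 head=3 tape=X__[_]Y_   (p2,_)→(p0,_,left)
state=p0 head=2 tape=X_[_]_Y_   (p0,_)→(p2,Y,left)
state=p2 head=1 tape=X[_]Y_Y_   (p2,_)→(p0,_,left)
state=p0 head=0 tape=[X]_Y_Y_   (p0,X)→(p3,X,right)
state=p3 head=1 tape=X[_]Y_Y_
The non-blank tape span at halt is X_Y_Y.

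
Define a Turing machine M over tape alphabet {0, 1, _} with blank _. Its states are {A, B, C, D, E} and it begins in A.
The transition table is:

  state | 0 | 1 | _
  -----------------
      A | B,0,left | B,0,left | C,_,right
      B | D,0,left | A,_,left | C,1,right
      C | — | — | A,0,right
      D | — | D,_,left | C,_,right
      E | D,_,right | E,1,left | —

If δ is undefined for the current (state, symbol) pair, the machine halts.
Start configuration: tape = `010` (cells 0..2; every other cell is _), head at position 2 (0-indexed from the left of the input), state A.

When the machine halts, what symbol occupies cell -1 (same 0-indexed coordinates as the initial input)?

1

state=A head=2 tape=_01[0]   (A,0)→(B,0,left)
state=B head=1 tape=_0[1]0   (B,1)→(A,_,left)
state=A head=0 tape=_[0]_0   (A,0)→(B,0,left)
state=B head=-1 tape=[_]0_0   (B,_)→(C,1,right)
state=C head=0 tape=1[0]_0
Cell -1 holds 1 when M halts.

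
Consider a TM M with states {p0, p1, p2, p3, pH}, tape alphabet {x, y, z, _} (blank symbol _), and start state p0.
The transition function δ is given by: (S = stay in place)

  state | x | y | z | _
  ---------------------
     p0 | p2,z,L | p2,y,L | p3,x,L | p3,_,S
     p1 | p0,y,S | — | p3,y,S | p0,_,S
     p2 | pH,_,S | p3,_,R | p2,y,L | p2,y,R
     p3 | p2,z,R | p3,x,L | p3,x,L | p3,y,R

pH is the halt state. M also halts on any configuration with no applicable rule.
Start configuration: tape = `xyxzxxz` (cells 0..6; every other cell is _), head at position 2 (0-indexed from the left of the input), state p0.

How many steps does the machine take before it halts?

14

p0 | xy[x]zxxz   read x → write z, move L, go to p2
p2 | x[y]zzxxz   read y → write _, move R, go to p3
p3 | x_[z]zxxz   read z → write x, move L, go to p3
p3 | x[_]xzxxz   read _ → write y, move R, go to p3
p3 | xy[x]zxxz   read x → write z, move R, go to p2
p2 | xyz[z]xxz   read z → write y, move L, go to p2
p2 | xy[z]yxxz   read z → write y, move L, go to p2
p2 | x[y]yyxxz   read y → write _, move R, go to p3
p3 | x_[y]yxxz   read y → write x, move L, go to p3
p3 | x[_]xyxxz   read _ → write y, move R, go to p3
p3 | xy[x]yxxz   read x → write z, move R, go to p2
p2 | xyz[y]xxz   read y → write _, move R, go to p3
p3 | xyz_[x]xz   read x → write z, move R, go to p2
p2 | xyz_z[x]z   read x → write _, move S, go to pH
pH | xyz_z[_]z
M halts after 14 transitions.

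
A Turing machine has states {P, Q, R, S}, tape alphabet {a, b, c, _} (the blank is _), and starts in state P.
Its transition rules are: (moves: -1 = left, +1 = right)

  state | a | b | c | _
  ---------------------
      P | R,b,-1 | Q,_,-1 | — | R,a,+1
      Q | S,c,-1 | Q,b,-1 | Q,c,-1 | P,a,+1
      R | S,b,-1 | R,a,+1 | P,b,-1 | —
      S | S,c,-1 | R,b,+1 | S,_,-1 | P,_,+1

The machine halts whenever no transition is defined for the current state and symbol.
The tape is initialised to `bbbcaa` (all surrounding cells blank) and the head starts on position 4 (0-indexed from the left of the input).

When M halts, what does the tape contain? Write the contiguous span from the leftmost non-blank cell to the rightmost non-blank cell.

c_b_bba

P | __bbbc[a]a   read a → write b, move -1, go to R
R | __bbb[c]ba   read c → write b, move -1, go to P
P | __bb[b]bba   read b → write _, move -1, go to Q
Q | __b[b]_bba   read b → write b, move -1, go to Q
Q | __[b]b_bba   read b → write b, move -1, go to Q
Q | _[_]bb_bba   read _ → write a, move +1, go to P
P | _a[b]b_bba   read b → write _, move -1, go to Q
Q | _[a]_b_bba   read a → write c, move -1, go to S
S | [_]c_b_bba   read _ → write _, move +1, go to P
P | _[c]_b_bba
The non-blank tape span at halt is c_b_bba.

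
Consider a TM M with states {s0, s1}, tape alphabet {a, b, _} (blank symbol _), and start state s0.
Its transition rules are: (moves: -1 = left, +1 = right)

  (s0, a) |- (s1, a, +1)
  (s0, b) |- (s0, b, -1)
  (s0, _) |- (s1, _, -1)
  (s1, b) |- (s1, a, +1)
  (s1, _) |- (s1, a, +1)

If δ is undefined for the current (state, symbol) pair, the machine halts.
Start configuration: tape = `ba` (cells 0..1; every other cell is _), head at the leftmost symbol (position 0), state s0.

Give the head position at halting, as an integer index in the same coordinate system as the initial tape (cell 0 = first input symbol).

1

state=s0 head=0 tape=__[b]a   (s0,b)→(s0,b,-1)
state=s0 head=-1 tape=_[_]ba   (s0,_)→(s1,_,-1)
state=s1 head=-2 tape=[_]_ba   (s1,_)→(s1,a,+1)
state=s1 head=-1 tape=a[_]ba   (s1,_)→(s1,a,+1)
state=s1 head=0 tape=aa[b]a   (s1,b)→(s1,a,+1)
state=s1 head=1 tape=aaa[a]
At halt the head is at cell 1.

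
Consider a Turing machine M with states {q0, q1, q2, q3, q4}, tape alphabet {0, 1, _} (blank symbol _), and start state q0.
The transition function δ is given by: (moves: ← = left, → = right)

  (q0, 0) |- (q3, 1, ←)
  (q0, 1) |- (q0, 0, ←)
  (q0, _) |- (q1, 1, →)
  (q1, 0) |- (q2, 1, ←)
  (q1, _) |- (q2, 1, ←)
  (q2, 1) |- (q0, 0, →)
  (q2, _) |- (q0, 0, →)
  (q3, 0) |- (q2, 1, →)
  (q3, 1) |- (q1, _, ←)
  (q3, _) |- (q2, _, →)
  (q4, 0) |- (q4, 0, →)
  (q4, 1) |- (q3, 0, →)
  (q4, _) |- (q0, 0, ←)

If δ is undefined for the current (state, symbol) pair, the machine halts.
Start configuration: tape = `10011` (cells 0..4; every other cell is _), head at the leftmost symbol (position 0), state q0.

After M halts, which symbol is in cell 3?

state=q0 head=0 tape=__[1]0011   (q0,1)→(q0,0,←)
state=q0 head=-1 tape=_[_]00011   (q0,_)→(q1,1,→)
state=q1 head=0 tape=_1[0]0011   (q1,0)→(q2,1,←)
state=q2 head=-1 tape=_[1]10011   (q2,1)→(q0,0,→)
state=q0 head=0 tape=_0[1]0011   (q0,1)→(q0,0,←)
state=q0 head=-1 tape=_[0]00011   (q0,0)→(q3,1,←)
state=q3 head=-2 tape=[_]100011   (q3,_)→(q2,_,→)
state=q2 head=-1 tape=_[1]00011   (q2,1)→(q0,0,→)
state=q0 head=0 tape=_0[0]0011   (q0,0)→(q3,1,←)
state=q3 head=-1 tape=_[0]10011   (q3,0)→(q2,1,→)
state=q2 head=0 tape=_1[1]0011   (q2,1)→(q0,0,→)
state=q0 head=1 tape=_10[0]011   (q0,0)→(q3,1,←)
state=q3 head=0 tape=_1[0]1011   (q3,0)→(q2,1,→)
state=q2 head=1 tape=_11[1]011   (q2,1)→(q0,0,→)
state=q0 head=2 tape=_110[0]11   (q0,0)→(q3,1,←)
state=q3 head=1 tape=_11[0]111   (q3,0)→(q2,1,→)
state=q2 head=2 tape=_111[1]11   (q2,1)→(q0,0,→)
state=q0 head=3 tape=_1110[1]1   (q0,1)→(q0,0,←)
state=q0 head=2 tape=_111[0]01   (q0,0)→(q3,1,←)
state=q3 head=1 tape=_11[1]101   (q3,1)→(q1,_,←)
state=q1 head=0 tape=_1[1]_101
Cell 3 holds 0 when M halts.

0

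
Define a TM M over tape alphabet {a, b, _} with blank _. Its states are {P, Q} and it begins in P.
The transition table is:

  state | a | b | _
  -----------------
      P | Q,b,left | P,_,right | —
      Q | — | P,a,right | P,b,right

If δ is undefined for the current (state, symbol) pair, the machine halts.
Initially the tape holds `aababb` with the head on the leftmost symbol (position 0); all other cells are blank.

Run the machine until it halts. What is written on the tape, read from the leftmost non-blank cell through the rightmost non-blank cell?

bb_b

state=P head=0 tape=_[a]ababb_   (P,a)→(Q,b,left)
state=Q head=-1 tape=[_]bababb_   (Q,_)→(P,b,right)
state=P head=0 tape=b[b]ababb_   (P,b)→(P,_,right)
state=P head=1 tape=b_[a]babb_   (P,a)→(Q,b,left)
state=Q head=0 tape=b[_]bbabb_   (Q,_)→(P,b,right)
state=P head=1 tape=bb[b]babb_   (P,b)→(P,_,right)
state=P head=2 tape=bb_[b]abb_   (P,b)→(P,_,right)
state=P head=3 tape=bb__[a]bb_   (P,a)→(Q,b,left)
state=Q head=2 tape=bb_[_]bbb_   (Q,_)→(P,b,right)
state=P head=3 tape=bb_b[b]bb_   (P,b)→(P,_,right)
state=P head=4 tape=bb_b_[b]b_   (P,b)→(P,_,right)
state=P head=5 tape=bb_b__[b]_   (P,b)→(P,_,right)
state=P head=6 tape=bb_b___[_]
The non-blank tape span at halt is bb_b.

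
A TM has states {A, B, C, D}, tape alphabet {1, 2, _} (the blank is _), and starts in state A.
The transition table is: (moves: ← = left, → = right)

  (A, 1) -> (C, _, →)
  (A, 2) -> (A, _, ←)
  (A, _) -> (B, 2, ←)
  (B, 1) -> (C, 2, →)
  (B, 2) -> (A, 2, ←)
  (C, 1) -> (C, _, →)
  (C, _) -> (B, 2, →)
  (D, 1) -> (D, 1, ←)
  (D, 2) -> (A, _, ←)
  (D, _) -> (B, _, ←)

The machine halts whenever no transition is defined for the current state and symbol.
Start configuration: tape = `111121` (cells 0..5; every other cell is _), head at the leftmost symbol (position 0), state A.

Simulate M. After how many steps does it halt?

A | [1]11121   read 1 → write _, move →, go to C
C | _[1]1121   read 1 → write _, move →, go to C
C | __[1]121   read 1 → write _, move →, go to C
C | ___[1]21   read 1 → write _, move →, go to C
C | ____[2]1
M halts after 4 transitions.

4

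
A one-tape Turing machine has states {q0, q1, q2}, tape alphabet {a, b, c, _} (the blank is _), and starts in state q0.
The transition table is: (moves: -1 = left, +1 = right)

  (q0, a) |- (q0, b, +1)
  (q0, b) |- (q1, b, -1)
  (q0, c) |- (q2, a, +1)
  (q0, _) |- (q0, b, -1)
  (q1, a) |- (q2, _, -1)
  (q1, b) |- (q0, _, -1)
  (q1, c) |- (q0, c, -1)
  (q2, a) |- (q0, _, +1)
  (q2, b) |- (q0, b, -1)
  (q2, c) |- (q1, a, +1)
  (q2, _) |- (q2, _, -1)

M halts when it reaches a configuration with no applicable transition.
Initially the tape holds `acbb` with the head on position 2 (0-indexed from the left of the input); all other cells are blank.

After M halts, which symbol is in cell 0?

q0 | _ac[b]b   read b → write b, move -1, go to q1
q1 | _a[c]bb   read c → write c, move -1, go to q0
q0 | _[a]cbb   read a → write b, move +1, go to q0
q0 | _b[c]bb   read c → write a, move +1, go to q2
q2 | _ba[b]b   read b → write b, move -1, go to q0
q0 | _b[a]bb   read a → write b, move +1, go to q0
q0 | _bb[b]b   read b → write b, move -1, go to q1
q1 | _b[b]bb   read b → write _, move -1, go to q0
q0 | _[b]_bb   read b → write b, move -1, go to q1
q1 | [_]b_bb
Cell 0 holds b when M halts.

b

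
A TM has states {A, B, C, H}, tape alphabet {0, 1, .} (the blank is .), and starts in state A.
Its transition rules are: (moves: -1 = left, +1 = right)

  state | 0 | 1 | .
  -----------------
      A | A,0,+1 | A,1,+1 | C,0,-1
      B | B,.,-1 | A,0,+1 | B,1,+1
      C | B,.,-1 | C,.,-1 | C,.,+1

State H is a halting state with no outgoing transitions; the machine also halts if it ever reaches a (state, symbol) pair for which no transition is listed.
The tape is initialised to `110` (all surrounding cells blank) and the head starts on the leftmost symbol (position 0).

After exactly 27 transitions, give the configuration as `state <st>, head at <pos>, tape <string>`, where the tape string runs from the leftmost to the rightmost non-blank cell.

state A, head at -1, tape 0.0000

state=A head=0 tape=..[1]10.   (A,1)→(A,1,+1)
state=A head=1 tape=..1[1]0.   (A,1)→(A,1,+1)
state=A head=2 tape=..11[0].   (A,0)→(A,0,+1)
state=A head=3 tape=..110[.]   (A,.)→(C,0,-1)
state=C head=2 tape=..11[0]0   (C,0)→(B,.,-1)
state=B head=1 tape=..1[1].0   (B,1)→(A,0,+1)
state=A head=2 tape=..10[.]0   (A,.)→(C,0,-1)
state=C head=1 tape=..1[0]00   (C,0)→(B,.,-1)
state=B head=0 tape=..[1].00   (B,1)→(A,0,+1)
state=A head=1 tape=..0[.]00   (A,.)→(C,0,-1)
state=C head=0 tape=..[0]000   (C,0)→(B,.,-1)
state=B head=-1 tape=.[.].000   (B,.)→(B,1,+1)
state=B head=0 tape=.1[.]000   (B,.)→(B,1,+1)
state=B head=1 tape=.11[0]00   (B,0)→(B,.,-1)
state=B head=0 tape=.1[1].00   (B,1)→(A,0,+1)
state=A head=1 tape=.10[.]00   (A,.)→(C,0,-1)
state=C head=0 tape=.1[0]000   (C,0)→(B,.,-1)
state=B head=-1 tape=.[1].000   (B,1)→(A,0,+1)
state=A head=0 tape=.0[.]000   (A,.)→(C,0,-1)
state=C head=-1 tape=.[0]0000   (C,0)→(B,.,-1)
state=B head=-2 tape=[.].0000   (B,.)→(B,1,+1)
state=B head=-1 tape=1[.]0000   (B,.)→(B,1,+1)
state=B head=0 tape=11[0]000   (B,0)→(B,.,-1)
state=B head=-1 tape=1[1].000   (B,1)→(A,0,+1)
state=A head=0 tape=10[.]000   (A,.)→(C,0,-1)
state=C head=-1 tape=1[0]0000   (C,0)→(B,.,-1)
state=B head=-2 tape=[1].0000   (B,1)→(A,0,+1)
state=A head=-1 tape=0[.]0000
After 27 steps: state A, head at -1, tape 0.0000.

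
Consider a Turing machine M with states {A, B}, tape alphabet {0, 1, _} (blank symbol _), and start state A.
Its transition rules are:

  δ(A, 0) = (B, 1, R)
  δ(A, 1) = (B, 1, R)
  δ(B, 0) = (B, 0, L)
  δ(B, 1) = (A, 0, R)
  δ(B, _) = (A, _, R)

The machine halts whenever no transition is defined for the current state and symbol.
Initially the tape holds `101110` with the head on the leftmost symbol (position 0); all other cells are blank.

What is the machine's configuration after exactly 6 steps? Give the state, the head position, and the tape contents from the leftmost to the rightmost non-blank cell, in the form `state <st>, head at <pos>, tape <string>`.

state=A head=0 tape=[1]01110   (A,1)→(B,1,R)
state=B head=1 tape=1[0]1110   (B,0)→(B,0,L)
state=B head=0 tape=[1]01110   (B,1)→(A,0,R)
state=A head=1 tape=0[0]1110   (A,0)→(B,1,R)
state=B head=2 tape=01[1]110   (B,1)→(A,0,R)
state=A head=3 tape=010[1]10   (A,1)→(B,1,R)
state=B head=4 tape=0101[1]0
After 6 steps: state B, head at 4, tape 010110.

state B, head at 4, tape 010110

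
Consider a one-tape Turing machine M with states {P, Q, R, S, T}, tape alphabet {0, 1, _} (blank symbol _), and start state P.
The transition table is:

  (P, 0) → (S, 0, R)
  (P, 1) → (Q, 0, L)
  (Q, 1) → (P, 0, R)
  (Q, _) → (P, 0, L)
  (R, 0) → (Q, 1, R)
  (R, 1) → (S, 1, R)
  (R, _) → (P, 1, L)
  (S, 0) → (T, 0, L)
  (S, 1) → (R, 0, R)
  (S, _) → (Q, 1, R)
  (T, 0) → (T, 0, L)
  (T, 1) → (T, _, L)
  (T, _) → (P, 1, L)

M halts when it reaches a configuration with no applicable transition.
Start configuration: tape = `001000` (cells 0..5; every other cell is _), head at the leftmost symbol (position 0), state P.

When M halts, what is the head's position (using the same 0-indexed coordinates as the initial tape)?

state=P head=0 tape=__[0]01000   (P,0)→(S,0,R)
state=S head=1 tape=__0[0]1000   (S,0)→(T,0,L)
state=T head=0 tape=__[0]01000   (T,0)→(T,0,L)
state=T head=-1 tape=_[_]001000   (T,_)→(P,1,L)
state=P head=-2 tape=[_]1001000
At halt the head is at cell -2.

-2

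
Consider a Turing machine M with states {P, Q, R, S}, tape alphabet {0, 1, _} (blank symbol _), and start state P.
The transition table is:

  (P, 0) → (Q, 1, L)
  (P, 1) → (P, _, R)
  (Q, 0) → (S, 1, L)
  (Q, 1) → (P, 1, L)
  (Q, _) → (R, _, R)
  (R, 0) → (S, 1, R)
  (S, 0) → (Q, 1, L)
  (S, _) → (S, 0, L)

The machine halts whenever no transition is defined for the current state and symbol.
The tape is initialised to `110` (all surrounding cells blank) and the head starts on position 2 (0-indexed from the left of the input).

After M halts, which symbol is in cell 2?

P | 11[0]_   read 0 → write 1, move L, go to Q
Q | 1[1]1_   read 1 → write 1, move L, go to P
P | [1]11_   read 1 → write _, move R, go to P
P | _[1]1_   read 1 → write _, move R, go to P
P | __[1]_   read 1 → write _, move R, go to P
P | ___[_]
Cell 2 holds _ when M halts.

_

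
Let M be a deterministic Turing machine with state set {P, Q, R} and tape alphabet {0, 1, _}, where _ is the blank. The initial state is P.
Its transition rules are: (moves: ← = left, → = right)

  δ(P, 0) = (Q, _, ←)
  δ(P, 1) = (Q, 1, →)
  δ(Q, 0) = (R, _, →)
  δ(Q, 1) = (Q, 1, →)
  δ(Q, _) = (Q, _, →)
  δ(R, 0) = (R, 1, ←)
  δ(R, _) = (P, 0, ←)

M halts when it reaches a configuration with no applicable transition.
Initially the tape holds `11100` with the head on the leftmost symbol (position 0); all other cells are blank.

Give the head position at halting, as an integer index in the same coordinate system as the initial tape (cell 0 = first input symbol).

4

P | [1]1100   read 1 → write 1, move →, go to Q
Q | 1[1]100   read 1 → write 1, move →, go to Q
Q | 11[1]00   read 1 → write 1, move →, go to Q
Q | 111[0]0   read 0 → write _, move →, go to R
R | 111_[0]   read 0 → write 1, move ←, go to R
R | 111[_]1   read _ → write 0, move ←, go to P
P | 11[1]01   read 1 → write 1, move →, go to Q
Q | 111[0]1   read 0 → write _, move →, go to R
R | 111_[1]
At halt the head is at cell 4.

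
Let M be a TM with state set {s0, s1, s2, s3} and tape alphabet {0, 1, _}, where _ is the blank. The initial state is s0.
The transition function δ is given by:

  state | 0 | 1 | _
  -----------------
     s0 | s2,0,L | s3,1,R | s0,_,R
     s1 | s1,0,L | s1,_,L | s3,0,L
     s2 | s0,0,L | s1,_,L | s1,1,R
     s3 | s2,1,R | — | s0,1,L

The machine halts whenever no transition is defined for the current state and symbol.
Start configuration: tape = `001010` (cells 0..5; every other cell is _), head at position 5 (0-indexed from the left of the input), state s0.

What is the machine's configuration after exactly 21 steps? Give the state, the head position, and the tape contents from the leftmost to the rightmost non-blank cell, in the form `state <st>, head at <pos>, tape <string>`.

state=s0 head=5 tape=___00101[0]   (s0,0)→(s2,0,L)
state=s2 head=4 tape=___0010[1]0   (s2,1)→(s1,_,L)
state=s1 head=3 tape=___001[0]_0   (s1,0)→(s1,0,L)
state=s1 head=2 tape=___00[1]0_0   (s1,1)→(s1,_,L)
state=s1 head=1 tape=___0[0]_0_0   (s1,0)→(s1,0,L)
state=s1 head=0 tape=___[0]0_0_0   (s1,0)→(s1,0,L)
state=s1 head=-1 tape=__[_]00_0_0   (s1,_)→(s3,0,L)
state=s3 head=-2 tape=_[_]000_0_0   (s3,_)→(s0,1,L)
state=s0 head=-3 tape=[_]1000_0_0   (s0,_)→(s0,_,R)
state=s0 head=-2 tape=_[1]000_0_0   (s0,1)→(s3,1,R)
state=s3 head=-1 tape=_1[0]00_0_0   (s3,0)→(s2,1,R)
state=s2 head=0 tape=_11[0]0_0_0   (s2,0)→(s0,0,L)
state=s0 head=-1 tape=_1[1]00_0_0   (s0,1)→(s3,1,R)
state=s3 head=0 tape=_11[0]0_0_0   (s3,0)→(s2,1,R)
state=s2 head=1 tape=_111[0]_0_0   (s2,0)→(s0,0,L)
state=s0 head=0 tape=_11[1]0_0_0   (s0,1)→(s3,1,R)
state=s3 head=1 tape=_111[0]_0_0   (s3,0)→(s2,1,R)
state=s2 head=2 tape=_1111[_]0_0   (s2,_)→(s1,1,R)
state=s1 head=3 tape=_11111[0]_0   (s1,0)→(s1,0,L)
state=s1 head=2 tape=_1111[1]0_0   (s1,1)→(s1,_,L)
state=s1 head=1 tape=_111[1]_0_0   (s1,1)→(s1,_,L)
state=s1 head=0 tape=_11[1]__0_0
After 21 steps: state s1, head at 0, tape 111__0_0.

state s1, head at 0, tape 111__0_0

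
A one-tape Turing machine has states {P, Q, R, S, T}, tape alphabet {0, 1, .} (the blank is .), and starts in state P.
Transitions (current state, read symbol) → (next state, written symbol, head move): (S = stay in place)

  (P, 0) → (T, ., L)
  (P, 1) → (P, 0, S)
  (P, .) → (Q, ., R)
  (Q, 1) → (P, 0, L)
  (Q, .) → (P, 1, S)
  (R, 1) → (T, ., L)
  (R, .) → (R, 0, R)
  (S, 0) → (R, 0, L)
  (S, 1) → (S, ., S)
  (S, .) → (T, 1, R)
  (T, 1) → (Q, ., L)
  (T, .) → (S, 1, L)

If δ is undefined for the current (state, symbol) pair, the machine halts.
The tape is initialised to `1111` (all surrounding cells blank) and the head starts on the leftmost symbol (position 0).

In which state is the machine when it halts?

Q

P | ...[1]111   read 1 → write 0, move S, go to P
P | ...[0]111   read 0 → write ., move L, go to T
T | ..[.].111   read . → write 1, move L, go to S
S | .[.]1.111   read . → write 1, move R, go to T
T | .1[1].111   read 1 → write ., move L, go to Q
Q | .[1]..111   read 1 → write 0, move L, go to P
P | [.]0..111   read . → write ., move R, go to Q
Q | .[0]..111
No transition is defined for (Q, 0); M halts in state Q.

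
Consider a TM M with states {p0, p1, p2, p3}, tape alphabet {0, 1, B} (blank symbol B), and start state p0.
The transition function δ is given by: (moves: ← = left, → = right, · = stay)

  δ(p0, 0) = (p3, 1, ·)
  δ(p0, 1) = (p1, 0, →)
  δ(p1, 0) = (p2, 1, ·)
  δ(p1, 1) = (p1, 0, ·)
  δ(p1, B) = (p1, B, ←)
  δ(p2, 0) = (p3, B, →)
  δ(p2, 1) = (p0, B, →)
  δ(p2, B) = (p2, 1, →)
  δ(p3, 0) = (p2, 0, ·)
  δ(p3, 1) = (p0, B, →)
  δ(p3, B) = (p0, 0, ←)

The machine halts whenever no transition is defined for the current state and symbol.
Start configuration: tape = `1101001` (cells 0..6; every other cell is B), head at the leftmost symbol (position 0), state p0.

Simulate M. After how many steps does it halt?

15

state=p0 head=0 tape=[1]101001B   (p0,1)→(p1,0,→)
state=p1 head=1 tape=0[1]01001B   (p1,1)→(p1,0,·)
state=p1 head=1 tape=0[0]01001B   (p1,0)→(p2,1,·)
state=p2 head=1 tape=0[1]01001B   (p2,1)→(p0,B,→)
state=p0 head=2 tape=0B[0]1001B   (p0,0)→(p3,1,·)
state=p3 head=2 tape=0B[1]1001B   (p3,1)→(p0,B,→)
state=p0 head=3 tape=0BB[1]001B   (p0,1)→(p1,0,→)
state=p1 head=4 tape=0BB0[0]01B   (p1,0)→(p2,1,·)
state=p2 head=4 tape=0BB0[1]01B   (p2,1)→(p0,B,→)
state=p0 head=5 tape=0BB0B[0]1B   (p0,0)→(p3,1,·)
state=p3 head=5 tape=0BB0B[1]1B   (p3,1)→(p0,B,→)
state=p0 head=6 tape=0BB0BB[1]B   (p0,1)→(p1,0,→)
state=p1 head=7 tape=0BB0BB0[B]   (p1,B)→(p1,B,←)
state=p1 head=6 tape=0BB0BB[0]B   (p1,0)→(p2,1,·)
state=p2 head=6 tape=0BB0BB[1]B   (p2,1)→(p0,B,→)
state=p0 head=7 tape=0BB0BBB[B]
M halts after 15 transitions.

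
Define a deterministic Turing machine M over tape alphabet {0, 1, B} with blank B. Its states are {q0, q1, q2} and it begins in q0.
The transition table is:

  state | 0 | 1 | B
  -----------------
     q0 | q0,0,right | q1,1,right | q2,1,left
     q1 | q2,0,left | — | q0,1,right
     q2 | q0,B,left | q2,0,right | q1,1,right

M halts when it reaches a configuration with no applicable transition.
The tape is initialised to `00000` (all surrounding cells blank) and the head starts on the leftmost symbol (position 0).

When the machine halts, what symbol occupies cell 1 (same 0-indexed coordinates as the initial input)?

state=q0 head=0 tape=BB[0]0000B   (q0,0)→(q0,0,right)
state=q0 head=1 tape=BB0[0]000B   (q0,0)→(q0,0,right)
state=q0 head=2 tape=BB00[0]00B   (q0,0)→(q0,0,right)
state=q0 head=3 tape=BB000[0]0B   (q0,0)→(q0,0,right)
state=q0 head=4 tape=BB0000[0]B   (q0,0)→(q0,0,right)
state=q0 head=5 tape=BB00000[B]   (q0,B)→(q2,1,left)
state=q2 head=4 tape=BB0000[0]1   (q2,0)→(q0,B,left)
state=q0 head=3 tape=BB000[0]B1   (q0,0)→(q0,0,right)
state=q0 head=4 tape=BB0000[B]1   (q0,B)→(q2,1,left)
state=q2 head=3 tape=BB000[0]11   (q2,0)→(q0,B,left)
state=q0 head=2 tape=BB00[0]B11   (q0,0)→(q0,0,right)
state=q0 head=3 tape=BB000[B]11   (q0,B)→(q2,1,left)
state=q2 head=2 tape=BB00[0]111   (q2,0)→(q0,B,left)
state=q0 head=1 tape=BB0[0]B111   (q0,0)→(q0,0,right)
state=q0 head=2 tape=BB00[B]111   (q0,B)→(q2,1,left)
state=q2 head=1 tape=BB0[0]1111   (q2,0)→(q0,B,left)
state=q0 head=0 tape=BB[0]B1111   (q0,0)→(q0,0,right)
state=q0 head=1 tape=BB0[B]1111   (q0,B)→(q2,1,left)
state=q2 head=0 tape=BB[0]11111   (q2,0)→(q0,B,left)
state=q0 head=-1 tape=B[B]B11111   (q0,B)→(q2,1,left)
state=q2 head=-2 tape=[B]1B11111   (q2,B)→(q1,1,right)
state=q1 head=-1 tape=1[1]B11111
Cell 1 holds 1 when M halts.

1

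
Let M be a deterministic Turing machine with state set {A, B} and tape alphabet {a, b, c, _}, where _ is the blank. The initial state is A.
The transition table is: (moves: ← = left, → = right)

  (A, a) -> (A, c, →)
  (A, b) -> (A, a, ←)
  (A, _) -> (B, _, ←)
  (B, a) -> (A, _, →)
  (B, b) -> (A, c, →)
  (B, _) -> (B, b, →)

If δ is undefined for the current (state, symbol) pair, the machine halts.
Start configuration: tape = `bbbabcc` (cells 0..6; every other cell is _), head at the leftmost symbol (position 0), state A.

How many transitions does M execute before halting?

9

state=A head=0 tape=__[b]bbabcc   (A,b)→(A,a,←)
state=A head=-1 tape=_[_]abbabcc   (A,_)→(B,_,←)
state=B head=-2 tape=[_]_abbabcc   (B,_)→(B,b,→)
state=B head=-1 tape=b[_]abbabcc   (B,_)→(B,b,→)
state=B head=0 tape=bb[a]bbabcc   (B,a)→(A,_,→)
state=A head=1 tape=bb_[b]babcc   (A,b)→(A,a,←)
state=A head=0 tape=bb[_]ababcc   (A,_)→(B,_,←)
state=B head=-1 tape=b[b]_ababcc   (B,b)→(A,c,→)
state=A head=0 tape=bc[_]ababcc   (A,_)→(B,_,←)
state=B head=-1 tape=b[c]_ababcc
M halts after 9 transitions.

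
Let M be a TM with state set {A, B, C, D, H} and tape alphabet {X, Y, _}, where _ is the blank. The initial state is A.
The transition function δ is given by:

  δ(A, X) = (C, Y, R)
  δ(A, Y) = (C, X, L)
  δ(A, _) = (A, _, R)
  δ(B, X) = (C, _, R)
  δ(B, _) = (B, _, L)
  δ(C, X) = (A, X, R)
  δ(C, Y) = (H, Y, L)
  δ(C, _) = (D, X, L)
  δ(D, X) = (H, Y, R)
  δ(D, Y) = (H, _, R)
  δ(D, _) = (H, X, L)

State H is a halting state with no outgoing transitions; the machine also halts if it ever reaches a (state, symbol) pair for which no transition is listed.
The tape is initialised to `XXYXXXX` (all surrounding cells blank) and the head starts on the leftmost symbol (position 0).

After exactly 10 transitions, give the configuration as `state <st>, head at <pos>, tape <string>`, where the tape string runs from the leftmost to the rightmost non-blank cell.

state D, head at 6, tape YXYXYXYX

A | [X]XYXXXX_   read X → write Y, move R, go to C
C | Y[X]YXXXX_   read X → write X, move R, go to A
A | YX[Y]XXXX_   read Y → write X, move L, go to C
C | Y[X]XXXXX_   read X → write X, move R, go to A
A | YX[X]XXXX_   read X → write Y, move R, go to C
C | YXY[X]XXX_   read X → write X, move R, go to A
A | YXYX[X]XX_   read X → write Y, move R, go to C
C | YXYXY[X]X_   read X → write X, move R, go to A
A | YXYXYX[X]_   read X → write Y, move R, go to C
C | YXYXYXY[_]   read _ → write X, move L, go to D
D | YXYXYX[Y]X
After 10 steps: state D, head at 6, tape YXYXYXYX.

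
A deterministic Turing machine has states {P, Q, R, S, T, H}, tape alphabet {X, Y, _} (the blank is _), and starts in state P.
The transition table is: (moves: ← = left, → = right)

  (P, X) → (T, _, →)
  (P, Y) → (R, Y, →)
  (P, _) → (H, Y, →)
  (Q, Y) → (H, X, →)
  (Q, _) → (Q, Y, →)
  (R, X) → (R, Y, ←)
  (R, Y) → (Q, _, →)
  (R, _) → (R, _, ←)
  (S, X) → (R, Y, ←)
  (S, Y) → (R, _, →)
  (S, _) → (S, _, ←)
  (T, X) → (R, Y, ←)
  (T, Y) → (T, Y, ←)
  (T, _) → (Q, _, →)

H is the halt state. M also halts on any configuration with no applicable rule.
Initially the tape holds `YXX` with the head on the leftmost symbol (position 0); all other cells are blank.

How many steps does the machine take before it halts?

P | [Y]XX   read Y → write Y, move →, go to R
R | Y[X]X   read X → write Y, move ←, go to R
R | [Y]YX   read Y → write _, move →, go to Q
Q | _[Y]X   read Y → write X, move →, go to H
H | _X[X]
M halts after 4 transitions.

4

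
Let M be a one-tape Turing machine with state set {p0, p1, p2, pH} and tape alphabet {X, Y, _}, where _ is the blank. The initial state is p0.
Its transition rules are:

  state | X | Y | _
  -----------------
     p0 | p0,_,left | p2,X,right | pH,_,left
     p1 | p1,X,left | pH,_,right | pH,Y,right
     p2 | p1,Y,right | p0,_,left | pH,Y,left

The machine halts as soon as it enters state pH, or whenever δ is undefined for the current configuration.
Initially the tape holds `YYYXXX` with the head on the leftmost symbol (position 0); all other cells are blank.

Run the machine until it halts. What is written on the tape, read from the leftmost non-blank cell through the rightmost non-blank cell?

state=p0 head=0 tape=__[Y]YYXXX   (p0,Y)→(p2,X,right)
state=p2 head=1 tape=__X[Y]YXXX   (p2,Y)→(p0,_,left)
state=p0 head=0 tape=__[X]_YXXX   (p0,X)→(p0,_,left)
state=p0 head=-1 tape=_[_]__YXXX   (p0,_)→(pH,_,left)
state=pH head=-2 tape=[_]___YXXX
The non-blank tape span at halt is YXXX.

YXXX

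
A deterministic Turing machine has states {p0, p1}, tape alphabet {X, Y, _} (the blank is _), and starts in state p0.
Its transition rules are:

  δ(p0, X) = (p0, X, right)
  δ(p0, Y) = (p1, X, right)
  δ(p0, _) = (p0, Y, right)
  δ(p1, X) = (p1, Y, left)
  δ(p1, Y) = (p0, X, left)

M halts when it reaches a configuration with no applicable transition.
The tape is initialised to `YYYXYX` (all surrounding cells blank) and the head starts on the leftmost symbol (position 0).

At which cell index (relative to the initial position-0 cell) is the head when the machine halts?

state=p0 head=0 tape=_[Y]YYXYX   (p0,Y)→(p1,X,right)
state=p1 head=1 tape=_X[Y]YXYX   (p1,Y)→(p0,X,left)
state=p0 head=0 tape=_[X]XYXYX   (p0,X)→(p0,X,right)
state=p0 head=1 tape=_X[X]YXYX   (p0,X)→(p0,X,right)
state=p0 head=2 tape=_XX[Y]XYX   (p0,Y)→(p1,X,right)
state=p1 head=3 tape=_XXX[X]YX   (p1,X)→(p1,Y,left)
state=p1 head=2 tape=_XX[X]YYX   (p1,X)→(p1,Y,left)
state=p1 head=1 tape=_X[X]YYYX   (p1,X)→(p1,Y,left)
state=p1 head=0 tape=_[X]YYYYX   (p1,X)→(p1,Y,left)
state=p1 head=-1 tape=[_]YYYYYX
At halt the head is at cell -1.

-1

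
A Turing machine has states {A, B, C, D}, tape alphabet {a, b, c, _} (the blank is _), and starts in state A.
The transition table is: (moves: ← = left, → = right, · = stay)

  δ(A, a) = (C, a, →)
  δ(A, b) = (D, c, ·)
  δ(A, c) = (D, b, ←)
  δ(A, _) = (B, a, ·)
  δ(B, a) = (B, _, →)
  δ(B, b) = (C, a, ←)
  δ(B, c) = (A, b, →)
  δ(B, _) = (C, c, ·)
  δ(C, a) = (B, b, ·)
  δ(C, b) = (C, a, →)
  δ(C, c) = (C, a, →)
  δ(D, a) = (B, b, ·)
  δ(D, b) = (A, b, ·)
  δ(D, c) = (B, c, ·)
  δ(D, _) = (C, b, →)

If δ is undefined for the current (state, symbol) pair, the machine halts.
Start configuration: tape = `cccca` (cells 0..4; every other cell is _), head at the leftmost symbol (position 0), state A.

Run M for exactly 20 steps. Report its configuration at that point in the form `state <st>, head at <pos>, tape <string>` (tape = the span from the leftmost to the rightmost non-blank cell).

A | _[c]ccca   read c → write b, move ←, go to D
D | [_]bccca   read _ → write b, move →, go to C
C | b[b]ccca   read b → write a, move →, go to C
C | ba[c]cca   read c → write a, move →, go to C
C | baa[c]ca   read c → write a, move →, go to C
C | baaa[c]a   read c → write a, move →, go to C
C | baaaa[a]   read a → write b, move ·, go to B
B | baaaa[b]   read b → write a, move ←, go to C
C | baaa[a]a   read a → write b, move ·, go to B
B | baaa[b]a   read b → write a, move ←, go to C
C | baa[a]aa   read a → write b, move ·, go to B
B | baa[b]aa   read b → write a, move ←, go to C
C | ba[a]aaa   read a → write b, move ·, go to B
B | ba[b]aaa   read b → write a, move ←, go to C
C | b[a]aaaa   read a → write b, move ·, go to B
B | b[b]aaaa   read b → write a, move ←, go to C
C | [b]aaaaa   read b → write a, move →, go to C
C | a[a]aaaa   read a → write b, move ·, go to B
B | a[b]aaaa   read b → write a, move ←, go to C
C | [a]aaaaa   read a → write b, move ·, go to B
B | [b]aaaaa
After 20 steps: state B, head at -1, tape baaaaa.

state B, head at -1, tape baaaaa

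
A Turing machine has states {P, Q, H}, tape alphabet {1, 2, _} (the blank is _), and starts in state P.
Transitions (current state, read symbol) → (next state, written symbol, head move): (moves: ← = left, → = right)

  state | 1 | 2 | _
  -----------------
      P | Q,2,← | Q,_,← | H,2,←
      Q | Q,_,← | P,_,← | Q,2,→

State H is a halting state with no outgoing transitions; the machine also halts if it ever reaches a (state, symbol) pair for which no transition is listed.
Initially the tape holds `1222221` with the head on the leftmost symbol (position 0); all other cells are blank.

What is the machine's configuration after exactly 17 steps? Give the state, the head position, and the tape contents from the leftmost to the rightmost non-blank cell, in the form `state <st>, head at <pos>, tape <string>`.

state=P head=0 tape=___[1]222221   (P,1)→(Q,2,←)
state=Q head=-1 tape=__[_]2222221   (Q,_)→(Q,2,→)
state=Q head=0 tape=__2[2]222221   (Q,2)→(P,_,←)
state=P head=-1 tape=__[2]_222221   (P,2)→(Q,_,←)
state=Q head=-2 tape=_[_]__222221   (Q,_)→(Q,2,→)
state=Q head=-1 tape=_2[_]_222221   (Q,_)→(Q,2,→)
state=Q head=0 tape=_22[_]222221   (Q,_)→(Q,2,→)
state=Q head=1 tape=_222[2]22221   (Q,2)→(P,_,←)
state=P head=0 tape=_22[2]_22221   (P,2)→(Q,_,←)
state=Q head=-1 tape=_2[2]__22221   (Q,2)→(P,_,←)
state=P head=-2 tape=_[2]___22221   (P,2)→(Q,_,←)
state=Q head=-3 tape=[_]____22221   (Q,_)→(Q,2,→)
state=Q head=-2 tape=2[_]___22221   (Q,_)→(Q,2,→)
state=Q head=-1 tape=22[_]__22221   (Q,_)→(Q,2,→)
state=Q head=0 tape=222[_]_22221   (Q,_)→(Q,2,→)
state=Q head=1 tape=2222[_]22221   (Q,_)→(Q,2,→)
state=Q head=2 tape=22222[2]2221   (Q,2)→(P,_,←)
state=P head=1 tape=2222[2]_2221
After 17 steps: state P, head at 1, tape 22222_2221.

state P, head at 1, tape 22222_2221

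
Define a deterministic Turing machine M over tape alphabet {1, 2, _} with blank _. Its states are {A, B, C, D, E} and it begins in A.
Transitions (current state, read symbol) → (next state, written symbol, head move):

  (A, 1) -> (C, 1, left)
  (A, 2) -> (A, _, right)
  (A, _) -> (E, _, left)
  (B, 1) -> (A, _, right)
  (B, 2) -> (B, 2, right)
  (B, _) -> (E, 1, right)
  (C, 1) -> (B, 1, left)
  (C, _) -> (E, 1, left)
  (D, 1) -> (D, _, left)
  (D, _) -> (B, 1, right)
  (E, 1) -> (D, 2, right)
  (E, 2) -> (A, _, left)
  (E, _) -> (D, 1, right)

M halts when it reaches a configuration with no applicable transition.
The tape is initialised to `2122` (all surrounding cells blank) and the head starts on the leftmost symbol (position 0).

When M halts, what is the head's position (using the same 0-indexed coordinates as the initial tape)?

A | ___[2]122   read 2 → write _, move right, go to A
A | ____[1]22   read 1 → write 1, move left, go to C
C | ___[_]122   read _ → write 1, move left, go to E
E | __[_]1122   read _ → write 1, move right, go to D
D | __1[1]122   read 1 → write _, move left, go to D
D | __[1]_122   read 1 → write _, move left, go to D
D | _[_]__122   read _ → write 1, move right, go to B
B | _1[_]_122   read _ → write 1, move right, go to E
E | _11[_]122   read _ → write 1, move right, go to D
D | _111[1]22   read 1 → write _, move left, go to D
D | _11[1]_22   read 1 → write _, move left, go to D
D | _1[1]__22   read 1 → write _, move left, go to D
D | _[1]___22   read 1 → write _, move left, go to D
D | [_]____22   read _ → write 1, move right, go to B
B | 1[_]___22   read _ → write 1, move right, go to E
E | 11[_]__22   read _ → write 1, move right, go to D
D | 111[_]_22   read _ → write 1, move right, go to B
B | 1111[_]22   read _ → write 1, move right, go to E
E | 11111[2]2   read 2 → write _, move left, go to A
A | 1111[1]_2   read 1 → write 1, move left, go to C
C | 111[1]1_2   read 1 → write 1, move left, go to B
B | 11[1]11_2   read 1 → write _, move right, go to A
A | 11_[1]1_2   read 1 → write 1, move left, go to C
C | 11[_]11_2   read _ → write 1, move left, go to E
E | 1[1]111_2   read 1 → write 2, move right, go to D
D | 12[1]11_2   read 1 → write _, move left, go to D
D | 1[2]_11_2
At halt the head is at cell -2.

-2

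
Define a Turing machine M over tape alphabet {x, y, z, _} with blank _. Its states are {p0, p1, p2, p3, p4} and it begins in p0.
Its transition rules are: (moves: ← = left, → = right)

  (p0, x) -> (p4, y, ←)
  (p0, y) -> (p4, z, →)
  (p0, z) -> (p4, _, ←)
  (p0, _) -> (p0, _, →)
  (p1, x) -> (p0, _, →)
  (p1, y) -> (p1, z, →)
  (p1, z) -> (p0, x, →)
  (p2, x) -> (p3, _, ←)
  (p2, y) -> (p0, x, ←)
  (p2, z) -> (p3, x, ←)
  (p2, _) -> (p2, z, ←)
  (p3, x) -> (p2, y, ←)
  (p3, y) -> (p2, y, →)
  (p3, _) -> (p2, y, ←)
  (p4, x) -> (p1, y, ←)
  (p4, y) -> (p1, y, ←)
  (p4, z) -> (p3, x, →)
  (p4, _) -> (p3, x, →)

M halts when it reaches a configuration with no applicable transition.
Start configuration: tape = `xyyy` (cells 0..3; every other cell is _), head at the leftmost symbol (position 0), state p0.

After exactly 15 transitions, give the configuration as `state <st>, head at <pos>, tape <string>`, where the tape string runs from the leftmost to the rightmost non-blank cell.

state p3, head at 5, tape xxxxzx

p0 | _[x]yyy__   read x → write y, move ←, go to p4
p4 | [_]yyyy__   read _ → write x, move →, go to p3
p3 | x[y]yyy__   read y → write y, move →, go to p2
p2 | xy[y]yy__   read y → write x, move ←, go to p0
p0 | x[y]xyy__   read y → write z, move →, go to p4
p4 | xz[x]yy__   read x → write y, move ←, go to p1
p1 | x[z]yyy__   read z → write x, move →, go to p0
p0 | xx[y]yy__   read y → write z, move →, go to p4
p4 | xxz[y]y__   read y → write y, move ←, go to p1
p1 | xx[z]yy__   read z → write x, move →, go to p0
p0 | xxx[y]y__   read y → write z, move →, go to p4
p4 | xxxz[y]__   read y → write y, move ←, go to p1
p1 | xxx[z]y__   read z → write x, move →, go to p0
p0 | xxxx[y]__   read y → write z, move →, go to p4
p4 | xxxxz[_]_   read _ → write x, move →, go to p3
p3 | xxxxzx[_]
After 15 steps: state p3, head at 5, tape xxxxzx.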